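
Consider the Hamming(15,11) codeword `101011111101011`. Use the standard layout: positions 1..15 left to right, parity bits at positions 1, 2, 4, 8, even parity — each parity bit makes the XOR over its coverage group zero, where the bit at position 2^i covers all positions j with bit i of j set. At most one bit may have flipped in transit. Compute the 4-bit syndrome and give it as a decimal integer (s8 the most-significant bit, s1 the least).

s1: b1⊕b3⊕b5⊕b7⊕b9⊕b11⊕b13⊕b15 = 1⊕1⊕1⊕1⊕1⊕0⊕0⊕1 = 0
s2: b2⊕b3⊕b6⊕b7⊕b10⊕b11⊕b14⊕b15 = 0⊕1⊕1⊕1⊕1⊕0⊕1⊕1 = 0
s4: b4⊕b5⊕b6⊕b7⊕b12⊕b13⊕b14⊕b15 = 0⊕1⊕1⊕1⊕1⊕0⊕1⊕1 = 0
s8: b8⊕b9⊕b10⊕b11⊕b12⊕b13⊕b14⊕b15 = 1⊕1⊕1⊕0⊕1⊕0⊕1⊕1 = 0
Syndrome (s8...s1) = 0000 → position 0 (no error).

0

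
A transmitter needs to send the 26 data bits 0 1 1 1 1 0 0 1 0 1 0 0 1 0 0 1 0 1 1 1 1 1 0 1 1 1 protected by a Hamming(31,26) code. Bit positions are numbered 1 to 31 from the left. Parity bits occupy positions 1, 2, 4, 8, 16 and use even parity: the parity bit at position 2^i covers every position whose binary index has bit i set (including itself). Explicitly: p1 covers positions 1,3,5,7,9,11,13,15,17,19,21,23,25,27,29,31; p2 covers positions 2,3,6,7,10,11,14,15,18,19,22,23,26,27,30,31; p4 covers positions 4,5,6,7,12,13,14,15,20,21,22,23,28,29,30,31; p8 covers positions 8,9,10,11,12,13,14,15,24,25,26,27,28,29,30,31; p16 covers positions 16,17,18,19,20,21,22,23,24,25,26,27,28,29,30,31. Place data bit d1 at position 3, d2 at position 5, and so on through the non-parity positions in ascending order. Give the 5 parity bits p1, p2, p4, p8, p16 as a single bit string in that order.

11000

Place data bits at non-power-of-two positions: b3=0, b5=1, b6=1, b7=1, b9=1, b10=0, b11=0, b12=1, b13=0, b14=1, b15=0, b17=0, b18=1, b19=0, b20=0, b21=1, b22=0, b23=1, b24=1, b25=1, b26=1, b27=1, b28=0, b29=1, b30=1, b31=1.
p1 = XOR of data positions {3,5,7,9,11,13,15,17,19,21,23,25,27,29,31} = 0⊕1⊕1⊕1⊕0⊕0⊕0⊕0⊕0⊕1⊕1⊕1⊕1⊕1⊕1 = 1
p2 = XOR of data positions {3,6,7,10,11,14,15,18,19,22,23,26,27,30,31} = 0⊕1⊕1⊕0⊕0⊕1⊕0⊕1⊕0⊕0⊕1⊕1⊕1⊕1⊕1 = 1
p4 = XOR of data positions {5,6,7,12,13,14,15,20,21,22,23,28,29,30,31} = 1⊕1⊕1⊕1⊕0⊕1⊕0⊕0⊕1⊕0⊕1⊕0⊕1⊕1⊕1 = 0
p8 = XOR of data positions {9,10,11,12,13,14,15,24,25,26,27,28,29,30,31} = 1⊕0⊕0⊕1⊕0⊕1⊕0⊕1⊕1⊕1⊕1⊕0⊕1⊕1⊕1 = 0
p16 = XOR of data positions {17,18,19,20,21,22,23,24,25,26,27,28,29,30,31} = 0⊕1⊕0⊕0⊕1⊕0⊕1⊕1⊕1⊕1⊕1⊕0⊕1⊕1⊕1 = 0
Parity bits p1,p2,p4,p8,p16 = 11000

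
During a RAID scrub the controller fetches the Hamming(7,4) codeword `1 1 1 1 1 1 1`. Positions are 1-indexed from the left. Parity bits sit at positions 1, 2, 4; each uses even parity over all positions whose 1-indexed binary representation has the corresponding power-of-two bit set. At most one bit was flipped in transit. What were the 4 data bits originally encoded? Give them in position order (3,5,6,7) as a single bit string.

s1: b1⊕b3⊕b5⊕b7 = 1⊕1⊕1⊕1 = 0
s2: b2⊕b3⊕b6⊕b7 = 1⊕1⊕1⊕1 = 0
s4: b4⊕b5⊕b6⊕b7 = 1⊕1⊕1⊕1 = 0
Syndrome (s4...s1) = 000 → position 0 (no error).
No correction needed.
Data bits at positions 3,5,6,7: 1111

1111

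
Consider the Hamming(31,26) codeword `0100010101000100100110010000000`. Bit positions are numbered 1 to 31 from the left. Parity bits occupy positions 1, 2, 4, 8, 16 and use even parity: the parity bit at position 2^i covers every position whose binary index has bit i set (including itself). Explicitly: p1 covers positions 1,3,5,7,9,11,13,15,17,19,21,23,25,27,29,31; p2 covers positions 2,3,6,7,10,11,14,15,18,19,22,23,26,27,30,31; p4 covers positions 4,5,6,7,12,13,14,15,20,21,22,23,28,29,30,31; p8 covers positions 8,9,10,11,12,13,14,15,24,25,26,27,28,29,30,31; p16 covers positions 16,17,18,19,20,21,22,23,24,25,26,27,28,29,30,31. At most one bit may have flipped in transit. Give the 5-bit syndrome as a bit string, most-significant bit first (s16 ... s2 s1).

s1: b1⊕b3⊕b5⊕b7⊕b9⊕b11⊕b13⊕b15⊕b17⊕b19⊕b21⊕b23⊕b25⊕b27⊕b29⊕b31 = 0⊕0⊕0⊕0⊕0⊕0⊕0⊕0⊕1⊕0⊕1⊕0⊕0⊕0⊕0⊕0 = 0
s2: b2⊕b3⊕b6⊕b7⊕b10⊕b11⊕b14⊕b15⊕b18⊕b19⊕b22⊕b23⊕b26⊕b27⊕b30⊕b31 = 1⊕0⊕1⊕0⊕1⊕0⊕1⊕0⊕0⊕0⊕0⊕0⊕0⊕0⊕0⊕0 = 0
s4: b4⊕b5⊕b6⊕b7⊕b12⊕b13⊕b14⊕b15⊕b20⊕b21⊕b22⊕b23⊕b28⊕b29⊕b30⊕b31 = 0⊕0⊕1⊕0⊕0⊕0⊕1⊕0⊕1⊕1⊕0⊕0⊕0⊕0⊕0⊕0 = 0
s8: b8⊕b9⊕b10⊕b11⊕b12⊕b13⊕b14⊕b15⊕b24⊕b25⊕b26⊕b27⊕b28⊕b29⊕b30⊕b31 = 1⊕0⊕1⊕0⊕0⊕0⊕1⊕0⊕1⊕0⊕0⊕0⊕0⊕0⊕0⊕0 = 0
s16: b16⊕b17⊕b18⊕b19⊕b20⊕b21⊕b22⊕b23⊕b24⊕b25⊕b26⊕b27⊕b28⊕b29⊕b30⊕b31 = 0⊕1⊕0⊕0⊕1⊕1⊕0⊕0⊕1⊕0⊕0⊕0⊕0⊕0⊕0⊕0 = 0
Syndrome (s16...s1) = 00000 → position 0 (no error).

00000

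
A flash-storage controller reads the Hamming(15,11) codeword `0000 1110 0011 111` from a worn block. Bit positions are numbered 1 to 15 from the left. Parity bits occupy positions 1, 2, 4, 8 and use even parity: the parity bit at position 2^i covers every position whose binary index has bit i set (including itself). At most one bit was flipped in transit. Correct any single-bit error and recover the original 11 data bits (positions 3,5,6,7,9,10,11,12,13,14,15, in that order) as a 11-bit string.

01110011110

s1: b1⊕b3⊕b5⊕b7⊕b9⊕b11⊕b13⊕b15 = 0⊕0⊕1⊕1⊕0⊕1⊕1⊕1 = 1
s2: b2⊕b3⊕b6⊕b7⊕b10⊕b11⊕b14⊕b15 = 0⊕0⊕1⊕1⊕0⊕1⊕1⊕1 = 1
s4: b4⊕b5⊕b6⊕b7⊕b12⊕b13⊕b14⊕b15 = 0⊕1⊕1⊕1⊕1⊕1⊕1⊕1 = 1
s8: b8⊕b9⊕b10⊕b11⊕b12⊕b13⊕b14⊕b15 = 0⊕0⊕0⊕1⊕1⊕1⊕1⊕1 = 1
Syndrome (s8...s1) = 1111 → position 15.
Flip bit 15: corrected codeword = 000011100011110
Data bits at positions 3,5,6,7,9,10,11,12,13,14,15: 01110011110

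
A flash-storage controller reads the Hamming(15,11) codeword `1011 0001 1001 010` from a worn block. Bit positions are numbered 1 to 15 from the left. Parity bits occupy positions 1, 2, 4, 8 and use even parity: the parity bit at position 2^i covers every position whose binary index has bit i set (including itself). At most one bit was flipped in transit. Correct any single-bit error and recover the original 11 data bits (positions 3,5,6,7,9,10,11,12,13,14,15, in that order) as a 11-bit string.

11001001010

s1: b1⊕b3⊕b5⊕b7⊕b9⊕b11⊕b13⊕b15 = 1⊕1⊕0⊕0⊕1⊕0⊕0⊕0 = 1
s2: b2⊕b3⊕b6⊕b7⊕b10⊕b11⊕b14⊕b15 = 0⊕1⊕0⊕0⊕0⊕0⊕1⊕0 = 0
s4: b4⊕b5⊕b6⊕b7⊕b12⊕b13⊕b14⊕b15 = 1⊕0⊕0⊕0⊕1⊕0⊕1⊕0 = 1
s8: b8⊕b9⊕b10⊕b11⊕b12⊕b13⊕b14⊕b15 = 1⊕1⊕0⊕0⊕1⊕0⊕1⊕0 = 0
Syndrome (s8...s1) = 0101 → position 5.
Flip bit 5: corrected codeword = 101110011001010
Data bits at positions 3,5,6,7,9,10,11,12,13,14,15: 11001001010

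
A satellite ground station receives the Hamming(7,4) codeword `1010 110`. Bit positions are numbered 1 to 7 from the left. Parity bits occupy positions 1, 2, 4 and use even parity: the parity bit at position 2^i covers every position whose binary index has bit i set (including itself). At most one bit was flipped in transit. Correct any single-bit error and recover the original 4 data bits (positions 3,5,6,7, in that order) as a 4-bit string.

1110

s1: b1⊕b3⊕b5⊕b7 = 1⊕1⊕1⊕0 = 1
s2: b2⊕b3⊕b6⊕b7 = 0⊕1⊕1⊕0 = 0
s4: b4⊕b5⊕b6⊕b7 = 0⊕1⊕1⊕0 = 0
Syndrome (s4...s1) = 001 → position 1.
Flip bit 1: corrected codeword = 0010110
Data bits at positions 3,5,6,7: 1110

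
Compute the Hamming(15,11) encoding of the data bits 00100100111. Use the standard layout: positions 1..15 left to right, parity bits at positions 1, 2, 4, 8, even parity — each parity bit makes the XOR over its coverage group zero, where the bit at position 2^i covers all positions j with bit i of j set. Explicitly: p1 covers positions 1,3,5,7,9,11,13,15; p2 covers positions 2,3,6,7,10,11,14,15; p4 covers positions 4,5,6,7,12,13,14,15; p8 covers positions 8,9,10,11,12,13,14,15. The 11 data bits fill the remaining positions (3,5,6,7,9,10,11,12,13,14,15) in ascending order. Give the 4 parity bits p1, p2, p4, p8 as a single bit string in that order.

0000

Place data bits at non-power-of-two positions: b3=0, b5=0, b6=1, b7=0, b9=0, b10=1, b11=0, b12=0, b13=1, b14=1, b15=1.
p1 = XOR of data positions {3,5,7,9,11,13,15} = 0⊕0⊕0⊕0⊕0⊕1⊕1 = 0
p2 = XOR of data positions {3,6,7,10,11,14,15} = 0⊕1⊕0⊕1⊕0⊕1⊕1 = 0
p4 = XOR of data positions {5,6,7,12,13,14,15} = 0⊕1⊕0⊕0⊕1⊕1⊕1 = 0
p8 = XOR of data positions {9,10,11,12,13,14,15} = 0⊕1⊕0⊕0⊕1⊕1⊕1 = 0
Parity bits p1,p2,p4,p8 = 0000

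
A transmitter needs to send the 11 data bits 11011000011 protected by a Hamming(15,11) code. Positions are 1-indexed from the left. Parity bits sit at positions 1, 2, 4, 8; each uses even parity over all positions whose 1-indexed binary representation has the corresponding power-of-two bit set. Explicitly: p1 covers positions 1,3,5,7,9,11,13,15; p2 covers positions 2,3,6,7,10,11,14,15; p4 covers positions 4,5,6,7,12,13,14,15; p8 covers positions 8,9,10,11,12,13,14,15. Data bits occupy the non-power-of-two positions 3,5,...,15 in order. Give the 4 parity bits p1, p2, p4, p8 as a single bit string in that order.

Place data bits at non-power-of-two positions: b3=1, b5=1, b6=0, b7=1, b9=1, b10=0, b11=0, b12=0, b13=0, b14=1, b15=1.
p1 = XOR of data positions {3,5,7,9,11,13,15} = 1⊕1⊕1⊕1⊕0⊕0⊕1 = 1
p2 = XOR of data positions {3,6,7,10,11,14,15} = 1⊕0⊕1⊕0⊕0⊕1⊕1 = 0
p4 = XOR of data positions {5,6,7,12,13,14,15} = 1⊕0⊕1⊕0⊕0⊕1⊕1 = 0
p8 = XOR of data positions {9,10,11,12,13,14,15} = 1⊕0⊕0⊕0⊕0⊕1⊕1 = 1
Parity bits p1,p2,p4,p8 = 1001

1001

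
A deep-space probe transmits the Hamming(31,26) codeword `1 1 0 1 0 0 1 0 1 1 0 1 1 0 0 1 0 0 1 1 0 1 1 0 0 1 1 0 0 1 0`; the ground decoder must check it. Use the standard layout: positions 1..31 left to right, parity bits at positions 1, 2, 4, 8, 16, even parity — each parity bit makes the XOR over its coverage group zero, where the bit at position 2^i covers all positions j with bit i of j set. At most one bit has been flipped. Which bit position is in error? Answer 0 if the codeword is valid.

11

s1: b1⊕b3⊕b5⊕b7⊕b9⊕b11⊕b13⊕b15⊕b17⊕b19⊕b21⊕b23⊕b25⊕b27⊕b29⊕b31 = 1⊕0⊕0⊕1⊕1⊕0⊕1⊕0⊕0⊕1⊕0⊕1⊕0⊕1⊕0⊕0 = 1
s2: b2⊕b3⊕b6⊕b7⊕b10⊕b11⊕b14⊕b15⊕b18⊕b19⊕b22⊕b23⊕b26⊕b27⊕b30⊕b31 = 1⊕0⊕0⊕1⊕1⊕0⊕0⊕0⊕0⊕1⊕1⊕1⊕1⊕1⊕1⊕0 = 1
s4: b4⊕b5⊕b6⊕b7⊕b12⊕b13⊕b14⊕b15⊕b20⊕b21⊕b22⊕b23⊕b28⊕b29⊕b30⊕b31 = 1⊕0⊕0⊕1⊕1⊕1⊕0⊕0⊕1⊕0⊕1⊕1⊕0⊕0⊕1⊕0 = 0
s8: b8⊕b9⊕b10⊕b11⊕b12⊕b13⊕b14⊕b15⊕b24⊕b25⊕b26⊕b27⊕b28⊕b29⊕b30⊕b31 = 0⊕1⊕1⊕0⊕1⊕1⊕0⊕0⊕0⊕0⊕1⊕1⊕0⊕0⊕1⊕0 = 1
s16: b16⊕b17⊕b18⊕b19⊕b20⊕b21⊕b22⊕b23⊕b24⊕b25⊕b26⊕b27⊕b28⊕b29⊕b30⊕b31 = 1⊕0⊕0⊕1⊕1⊕0⊕1⊕1⊕0⊕0⊕1⊕1⊕0⊕0⊕1⊕0 = 0
Syndrome (s16...s1) = 01011 → position 11.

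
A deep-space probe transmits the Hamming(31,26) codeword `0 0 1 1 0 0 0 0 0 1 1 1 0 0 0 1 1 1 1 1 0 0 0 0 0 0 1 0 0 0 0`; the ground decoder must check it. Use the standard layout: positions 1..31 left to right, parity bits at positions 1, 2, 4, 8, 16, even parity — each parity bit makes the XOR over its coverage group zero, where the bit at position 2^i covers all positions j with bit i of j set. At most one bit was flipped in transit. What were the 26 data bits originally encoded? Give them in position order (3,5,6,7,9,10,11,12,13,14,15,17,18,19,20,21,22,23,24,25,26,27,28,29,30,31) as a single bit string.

11000111000111100000010000

s1: b1⊕b3⊕b5⊕b7⊕b9⊕b11⊕b13⊕b15⊕b17⊕b19⊕b21⊕b23⊕b25⊕b27⊕b29⊕b31 = 0⊕1⊕0⊕0⊕0⊕1⊕0⊕0⊕1⊕1⊕0⊕0⊕0⊕1⊕0⊕0 = 1
s2: b2⊕b3⊕b6⊕b7⊕b10⊕b11⊕b14⊕b15⊕b18⊕b19⊕b22⊕b23⊕b26⊕b27⊕b30⊕b31 = 0⊕1⊕0⊕0⊕1⊕1⊕0⊕0⊕1⊕1⊕0⊕0⊕0⊕1⊕0⊕0 = 0
s4: b4⊕b5⊕b6⊕b7⊕b12⊕b13⊕b14⊕b15⊕b20⊕b21⊕b22⊕b23⊕b28⊕b29⊕b30⊕b31 = 1⊕0⊕0⊕0⊕1⊕0⊕0⊕0⊕1⊕0⊕0⊕0⊕0⊕0⊕0⊕0 = 1
s8: b8⊕b9⊕b10⊕b11⊕b12⊕b13⊕b14⊕b15⊕b24⊕b25⊕b26⊕b27⊕b28⊕b29⊕b30⊕b31 = 0⊕0⊕1⊕1⊕1⊕0⊕0⊕0⊕0⊕0⊕0⊕1⊕0⊕0⊕0⊕0 = 0
s16: b16⊕b17⊕b18⊕b19⊕b20⊕b21⊕b22⊕b23⊕b24⊕b25⊕b26⊕b27⊕b28⊕b29⊕b30⊕b31 = 1⊕1⊕1⊕1⊕1⊕0⊕0⊕0⊕0⊕0⊕0⊕1⊕0⊕0⊕0⊕0 = 0
Syndrome (s16...s1) = 00101 → position 5.
Flip bit 5: corrected codeword = 0011100001110001111100000010000
Data bits at positions 3,5,6,7,9,10,11,12,13,14,15,17,18,19,20,21,22,23,24,25,26,27,28,29,30,31: 11000111000111100000010000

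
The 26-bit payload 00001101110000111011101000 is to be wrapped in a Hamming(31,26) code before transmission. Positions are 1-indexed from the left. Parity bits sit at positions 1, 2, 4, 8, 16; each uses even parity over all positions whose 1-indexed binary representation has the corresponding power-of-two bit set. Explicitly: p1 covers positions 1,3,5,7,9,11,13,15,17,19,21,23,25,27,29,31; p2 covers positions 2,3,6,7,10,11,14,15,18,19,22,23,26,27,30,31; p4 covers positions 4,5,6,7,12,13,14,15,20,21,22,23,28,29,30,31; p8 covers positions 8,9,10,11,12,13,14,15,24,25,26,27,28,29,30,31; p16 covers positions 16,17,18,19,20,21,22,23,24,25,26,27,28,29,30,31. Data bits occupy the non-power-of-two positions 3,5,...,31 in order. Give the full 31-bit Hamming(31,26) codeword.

Place data bits at non-power-of-two positions: b3=0, b5=0, b6=0, b7=0, b9=1, b10=1, b11=0, b12=1, b13=1, b14=1, b15=0, b17=0, b18=0, b19=0, b20=1, b21=1, b22=1, b23=0, b24=1, b25=1, b26=1, b27=0, b28=1, b29=0, b30=0, b31=0.
p1 = XOR of data positions {3,5,7,9,11,13,15,17,19,21,23,25,27,29,31} = 0⊕0⊕0⊕1⊕0⊕1⊕0⊕0⊕0⊕1⊕0⊕1⊕0⊕0⊕0 = 0
p2 = XOR of data positions {3,6,7,10,11,14,15,18,19,22,23,26,27,30,31} = 0⊕0⊕0⊕1⊕0⊕1⊕0⊕0⊕0⊕1⊕0⊕1⊕0⊕0⊕0 = 0
p4 = XOR of data positions {5,6,7,12,13,14,15,20,21,22,23,28,29,30,31} = 0⊕0⊕0⊕1⊕1⊕1⊕0⊕1⊕1⊕1⊕0⊕1⊕0⊕0⊕0 = 1
p8 = XOR of data positions {9,10,11,12,13,14,15,24,25,26,27,28,29,30,31} = 1⊕1⊕0⊕1⊕1⊕1⊕0⊕1⊕1⊕1⊕0⊕1⊕0⊕0⊕0 = 1
p16 = XOR of data positions {17,18,19,20,21,22,23,24,25,26,27,28,29,30,31} = 0⊕0⊕0⊕1⊕1⊕1⊕0⊕1⊕1⊕1⊕0⊕1⊕0⊕0⊕0 = 1
Codeword b1..b31 = 0001000111011101000111011101000

0001000111011101000111011101000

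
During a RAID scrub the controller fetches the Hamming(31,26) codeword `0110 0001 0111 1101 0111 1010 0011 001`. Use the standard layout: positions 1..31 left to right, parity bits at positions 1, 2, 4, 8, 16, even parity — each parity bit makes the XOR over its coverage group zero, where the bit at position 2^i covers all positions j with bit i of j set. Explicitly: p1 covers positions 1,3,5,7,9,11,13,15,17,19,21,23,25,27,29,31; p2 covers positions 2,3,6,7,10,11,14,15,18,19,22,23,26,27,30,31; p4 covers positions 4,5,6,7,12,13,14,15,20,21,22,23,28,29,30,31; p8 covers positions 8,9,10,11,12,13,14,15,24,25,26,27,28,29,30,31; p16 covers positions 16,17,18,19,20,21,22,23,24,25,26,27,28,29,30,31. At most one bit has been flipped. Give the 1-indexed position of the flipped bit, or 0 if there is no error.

s1: b1⊕b3⊕b5⊕b7⊕b9⊕b11⊕b13⊕b15⊕b17⊕b19⊕b21⊕b23⊕b25⊕b27⊕b29⊕b31 = 0⊕1⊕0⊕0⊕0⊕1⊕1⊕0⊕0⊕1⊕1⊕1⊕0⊕1⊕0⊕1 = 0
s2: b2⊕b3⊕b6⊕b7⊕b10⊕b11⊕b14⊕b15⊕b18⊕b19⊕b22⊕b23⊕b26⊕b27⊕b30⊕b31 = 1⊕1⊕0⊕0⊕1⊕1⊕1⊕0⊕1⊕1⊕0⊕1⊕0⊕1⊕0⊕1 = 0
s4: b4⊕b5⊕b6⊕b7⊕b12⊕b13⊕b14⊕b15⊕b20⊕b21⊕b22⊕b23⊕b28⊕b29⊕b30⊕b31 = 0⊕0⊕0⊕0⊕1⊕1⊕1⊕0⊕1⊕1⊕0⊕1⊕1⊕0⊕0⊕1 = 0
s8: b8⊕b9⊕b10⊕b11⊕b12⊕b13⊕b14⊕b15⊕b24⊕b25⊕b26⊕b27⊕b28⊕b29⊕b30⊕b31 = 1⊕0⊕1⊕1⊕1⊕1⊕1⊕0⊕0⊕0⊕0⊕1⊕1⊕0⊕0⊕1 = 1
s16: b16⊕b17⊕b18⊕b19⊕b20⊕b21⊕b22⊕b23⊕b24⊕b25⊕b26⊕b27⊕b28⊕b29⊕b30⊕b31 = 1⊕0⊕1⊕1⊕1⊕1⊕0⊕1⊕0⊕0⊕0⊕1⊕1⊕0⊕0⊕1 = 1
Syndrome (s16...s1) = 11000 → position 24.

24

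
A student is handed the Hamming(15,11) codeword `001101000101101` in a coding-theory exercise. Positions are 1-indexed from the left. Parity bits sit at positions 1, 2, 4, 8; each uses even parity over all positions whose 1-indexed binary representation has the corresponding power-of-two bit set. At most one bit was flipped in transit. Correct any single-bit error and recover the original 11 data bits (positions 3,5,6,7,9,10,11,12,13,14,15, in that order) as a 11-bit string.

11100101101

s1: b1⊕b3⊕b5⊕b7⊕b9⊕b11⊕b13⊕b15 = 0⊕1⊕0⊕0⊕0⊕0⊕1⊕1 = 1
s2: b2⊕b3⊕b6⊕b7⊕b10⊕b11⊕b14⊕b15 = 0⊕1⊕1⊕0⊕1⊕0⊕0⊕1 = 0
s4: b4⊕b5⊕b6⊕b7⊕b12⊕b13⊕b14⊕b15 = 1⊕0⊕1⊕0⊕1⊕1⊕0⊕1 = 1
s8: b8⊕b9⊕b10⊕b11⊕b12⊕b13⊕b14⊕b15 = 0⊕0⊕1⊕0⊕1⊕1⊕0⊕1 = 0
Syndrome (s8...s1) = 0101 → position 5.
Flip bit 5: corrected codeword = 001111000101101
Data bits at positions 3,5,6,7,9,10,11,12,13,14,15: 11100101101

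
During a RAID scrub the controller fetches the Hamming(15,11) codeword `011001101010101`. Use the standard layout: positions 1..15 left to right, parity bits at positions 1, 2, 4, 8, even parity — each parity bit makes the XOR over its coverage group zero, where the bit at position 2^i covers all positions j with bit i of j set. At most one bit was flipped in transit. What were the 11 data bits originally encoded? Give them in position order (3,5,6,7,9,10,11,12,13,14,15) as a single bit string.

s1: b1⊕b3⊕b5⊕b7⊕b9⊕b11⊕b13⊕b15 = 0⊕1⊕0⊕1⊕1⊕1⊕1⊕1 = 0
s2: b2⊕b3⊕b6⊕b7⊕b10⊕b11⊕b14⊕b15 = 1⊕1⊕1⊕1⊕0⊕1⊕0⊕1 = 0
s4: b4⊕b5⊕b6⊕b7⊕b12⊕b13⊕b14⊕b15 = 0⊕0⊕1⊕1⊕0⊕1⊕0⊕1 = 0
s8: b8⊕b9⊕b10⊕b11⊕b12⊕b13⊕b14⊕b15 = 0⊕1⊕0⊕1⊕0⊕1⊕0⊕1 = 0
Syndrome (s8...s1) = 0000 → position 0 (no error).
No correction needed.
Data bits at positions 3,5,6,7,9,10,11,12,13,14,15: 10111010101

10111010101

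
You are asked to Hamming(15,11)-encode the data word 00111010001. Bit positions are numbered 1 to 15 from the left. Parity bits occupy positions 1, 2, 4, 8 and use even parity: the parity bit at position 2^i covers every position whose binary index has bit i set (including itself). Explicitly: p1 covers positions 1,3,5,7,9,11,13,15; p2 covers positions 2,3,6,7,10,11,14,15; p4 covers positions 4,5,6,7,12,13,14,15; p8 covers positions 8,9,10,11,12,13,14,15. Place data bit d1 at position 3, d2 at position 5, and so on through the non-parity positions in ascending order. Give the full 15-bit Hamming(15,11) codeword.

000101111010001

Place data bits at non-power-of-two positions: b3=0, b5=0, b6=1, b7=1, b9=1, b10=0, b11=1, b12=0, b13=0, b14=0, b15=1.
p1 = XOR of data positions {3,5,7,9,11,13,15} = 0⊕0⊕1⊕1⊕1⊕0⊕1 = 0
p2 = XOR of data positions {3,6,7,10,11,14,15} = 0⊕1⊕1⊕0⊕1⊕0⊕1 = 0
p4 = XOR of data positions {5,6,7,12,13,14,15} = 0⊕1⊕1⊕0⊕0⊕0⊕1 = 1
p8 = XOR of data positions {9,10,11,12,13,14,15} = 1⊕0⊕1⊕0⊕0⊕0⊕1 = 1
Codeword b1..b15 = 000101111010001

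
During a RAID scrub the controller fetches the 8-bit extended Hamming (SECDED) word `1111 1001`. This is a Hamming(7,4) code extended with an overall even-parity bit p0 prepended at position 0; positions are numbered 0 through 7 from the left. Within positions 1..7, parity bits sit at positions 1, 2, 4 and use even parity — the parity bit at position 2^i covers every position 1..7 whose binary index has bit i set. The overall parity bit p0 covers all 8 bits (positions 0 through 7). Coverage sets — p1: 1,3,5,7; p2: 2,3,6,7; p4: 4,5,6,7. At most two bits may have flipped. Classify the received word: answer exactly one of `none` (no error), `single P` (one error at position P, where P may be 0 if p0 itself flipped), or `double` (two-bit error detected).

double

s1: b1⊕b3⊕b5⊕b7 = 1⊕1⊕0⊕1 = 1
s2: b2⊕b3⊕b6⊕b7 = 1⊕1⊕0⊕1 = 1
s4: b4⊕b5⊕b6⊕b7 = 1⊕0⊕0⊕1 = 0
Syndrome (s4...s1) = 011 → position 3.
Overall parity (XOR of all 8 bits, including p0): 1⊕1⊕1⊕1⊕1⊕0⊕0⊕1 = 0
Overall=0, syndrome position=3 → double-bit error detected (uncorrectable).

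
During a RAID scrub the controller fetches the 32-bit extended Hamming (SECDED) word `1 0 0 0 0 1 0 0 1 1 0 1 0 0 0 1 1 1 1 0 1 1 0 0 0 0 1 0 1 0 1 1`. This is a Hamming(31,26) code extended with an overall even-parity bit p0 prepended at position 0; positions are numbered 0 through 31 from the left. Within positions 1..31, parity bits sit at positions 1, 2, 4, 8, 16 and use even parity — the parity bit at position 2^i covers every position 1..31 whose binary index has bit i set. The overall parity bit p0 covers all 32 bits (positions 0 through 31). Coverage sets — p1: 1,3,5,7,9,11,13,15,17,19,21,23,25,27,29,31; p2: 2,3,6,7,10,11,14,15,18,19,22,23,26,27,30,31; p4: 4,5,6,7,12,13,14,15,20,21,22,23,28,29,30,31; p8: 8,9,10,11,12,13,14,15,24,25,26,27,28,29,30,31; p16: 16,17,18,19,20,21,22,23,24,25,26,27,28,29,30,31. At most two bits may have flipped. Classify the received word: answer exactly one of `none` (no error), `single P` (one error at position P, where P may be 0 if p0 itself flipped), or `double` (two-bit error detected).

s1: b1⊕b3⊕b5⊕b7⊕b9⊕b11⊕b13⊕b15⊕b17⊕b19⊕b21⊕b23⊕b25⊕b27⊕b29⊕b31 = 0⊕0⊕1⊕0⊕1⊕1⊕0⊕1⊕1⊕0⊕1⊕0⊕0⊕0⊕0⊕1 = 1
s2: b2⊕b3⊕b6⊕b7⊕b10⊕b11⊕b14⊕b15⊕b18⊕b19⊕b22⊕b23⊕b26⊕b27⊕b30⊕b31 = 0⊕0⊕0⊕0⊕0⊕1⊕0⊕1⊕1⊕0⊕0⊕0⊕1⊕0⊕1⊕1 = 0
s4: b4⊕b5⊕b6⊕b7⊕b12⊕b13⊕b14⊕b15⊕b20⊕b21⊕b22⊕b23⊕b28⊕b29⊕b30⊕b31 = 0⊕1⊕0⊕0⊕0⊕0⊕0⊕1⊕1⊕1⊕0⊕0⊕1⊕0⊕1⊕1 = 1
s8: b8⊕b9⊕b10⊕b11⊕b12⊕b13⊕b14⊕b15⊕b24⊕b25⊕b26⊕b27⊕b28⊕b29⊕b30⊕b31 = 1⊕1⊕0⊕1⊕0⊕0⊕0⊕1⊕0⊕0⊕1⊕0⊕1⊕0⊕1⊕1 = 0
s16: b16⊕b17⊕b18⊕b19⊕b20⊕b21⊕b22⊕b23⊕b24⊕b25⊕b26⊕b27⊕b28⊕b29⊕b30⊕b31 = 1⊕1⊕1⊕0⊕1⊕1⊕0⊕0⊕0⊕0⊕1⊕0⊕1⊕0⊕1⊕1 = 1
Syndrome (s16...s1) = 10101 → position 21.
Overall parity (XOR of all 32 bits, including p0): 1⊕0⊕0⊕0⊕0⊕1⊕0⊕0⊕1⊕1⊕0⊕1⊕0⊕0⊕0⊕1⊕1⊕1⊕1⊕0⊕1⊕1⊕0⊕0⊕0⊕0⊕1⊕0⊕1⊕0⊕1⊕1 = 1
Overall=1, syndrome position=21 → single-bit error at position 21.

single 21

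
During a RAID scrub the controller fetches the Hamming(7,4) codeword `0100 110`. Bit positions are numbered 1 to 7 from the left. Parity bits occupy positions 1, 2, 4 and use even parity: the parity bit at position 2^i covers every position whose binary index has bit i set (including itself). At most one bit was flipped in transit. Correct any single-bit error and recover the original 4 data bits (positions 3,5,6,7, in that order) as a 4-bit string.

s1: b1⊕b3⊕b5⊕b7 = 0⊕0⊕1⊕0 = 1
s2: b2⊕b3⊕b6⊕b7 = 1⊕0⊕1⊕0 = 0
s4: b4⊕b5⊕b6⊕b7 = 0⊕1⊕1⊕0 = 0
Syndrome (s4...s1) = 001 → position 1.
Flip bit 1: corrected codeword = 1100110
Data bits at positions 3,5,6,7: 0110

0110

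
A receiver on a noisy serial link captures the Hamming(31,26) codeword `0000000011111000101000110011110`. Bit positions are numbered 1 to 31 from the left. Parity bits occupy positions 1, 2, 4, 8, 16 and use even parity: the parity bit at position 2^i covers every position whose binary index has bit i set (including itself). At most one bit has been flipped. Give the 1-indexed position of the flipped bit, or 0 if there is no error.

0

s1: b1⊕b3⊕b5⊕b7⊕b9⊕b11⊕b13⊕b15⊕b17⊕b19⊕b21⊕b23⊕b25⊕b27⊕b29⊕b31 = 0⊕0⊕0⊕0⊕1⊕1⊕1⊕0⊕1⊕1⊕0⊕1⊕0⊕1⊕1⊕0 = 0
s2: b2⊕b3⊕b6⊕b7⊕b10⊕b11⊕b14⊕b15⊕b18⊕b19⊕b22⊕b23⊕b26⊕b27⊕b30⊕b31 = 0⊕0⊕0⊕0⊕1⊕1⊕0⊕0⊕0⊕1⊕0⊕1⊕0⊕1⊕1⊕0 = 0
s4: b4⊕b5⊕b6⊕b7⊕b12⊕b13⊕b14⊕b15⊕b20⊕b21⊕b22⊕b23⊕b28⊕b29⊕b30⊕b31 = 0⊕0⊕0⊕0⊕1⊕1⊕0⊕0⊕0⊕0⊕0⊕1⊕1⊕1⊕1⊕0 = 0
s8: b8⊕b9⊕b10⊕b11⊕b12⊕b13⊕b14⊕b15⊕b24⊕b25⊕b26⊕b27⊕b28⊕b29⊕b30⊕b31 = 0⊕1⊕1⊕1⊕1⊕1⊕0⊕0⊕1⊕0⊕0⊕1⊕1⊕1⊕1⊕0 = 0
s16: b16⊕b17⊕b18⊕b19⊕b20⊕b21⊕b22⊕b23⊕b24⊕b25⊕b26⊕b27⊕b28⊕b29⊕b30⊕b31 = 0⊕1⊕0⊕1⊕0⊕0⊕0⊕1⊕1⊕0⊕0⊕1⊕1⊕1⊕1⊕0 = 0
Syndrome (s16...s1) = 00000 → position 0 (no error).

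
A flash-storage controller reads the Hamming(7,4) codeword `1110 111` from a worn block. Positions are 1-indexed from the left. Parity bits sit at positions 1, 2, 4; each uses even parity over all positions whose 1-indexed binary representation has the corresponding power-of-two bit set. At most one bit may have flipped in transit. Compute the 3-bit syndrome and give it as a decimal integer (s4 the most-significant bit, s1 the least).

s1: b1⊕b3⊕b5⊕b7 = 1⊕1⊕1⊕1 = 0
s2: b2⊕b3⊕b6⊕b7 = 1⊕1⊕1⊕1 = 0
s4: b4⊕b5⊕b6⊕b7 = 0⊕1⊕1⊕1 = 1
Syndrome (s4...s1) = 100 → position 4.

4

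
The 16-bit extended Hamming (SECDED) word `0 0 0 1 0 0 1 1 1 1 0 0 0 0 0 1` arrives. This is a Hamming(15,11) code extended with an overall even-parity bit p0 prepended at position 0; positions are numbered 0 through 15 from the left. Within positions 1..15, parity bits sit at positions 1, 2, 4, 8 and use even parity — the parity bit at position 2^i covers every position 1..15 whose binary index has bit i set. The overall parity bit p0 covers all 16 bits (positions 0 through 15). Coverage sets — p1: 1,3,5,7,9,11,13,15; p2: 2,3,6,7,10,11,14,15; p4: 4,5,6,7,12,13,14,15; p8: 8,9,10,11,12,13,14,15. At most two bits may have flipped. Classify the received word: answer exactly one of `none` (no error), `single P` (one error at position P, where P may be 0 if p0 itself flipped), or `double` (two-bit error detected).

double

s1: b1⊕b3⊕b5⊕b7⊕b9⊕b11⊕b13⊕b15 = 0⊕1⊕0⊕1⊕1⊕0⊕0⊕1 = 0
s2: b2⊕b3⊕b6⊕b7⊕b10⊕b11⊕b14⊕b15 = 0⊕1⊕1⊕1⊕0⊕0⊕0⊕1 = 0
s4: b4⊕b5⊕b6⊕b7⊕b12⊕b13⊕b14⊕b15 = 0⊕0⊕1⊕1⊕0⊕0⊕0⊕1 = 1
s8: b8⊕b9⊕b10⊕b11⊕b12⊕b13⊕b14⊕b15 = 1⊕1⊕0⊕0⊕0⊕0⊕0⊕1 = 1
Syndrome (s8...s1) = 1100 → position 12.
Overall parity (XOR of all 16 bits, including p0): 0⊕0⊕0⊕1⊕0⊕0⊕1⊕1⊕1⊕1⊕0⊕0⊕0⊕0⊕0⊕1 = 0
Overall=0, syndrome position=12 → double-bit error detected (uncorrectable).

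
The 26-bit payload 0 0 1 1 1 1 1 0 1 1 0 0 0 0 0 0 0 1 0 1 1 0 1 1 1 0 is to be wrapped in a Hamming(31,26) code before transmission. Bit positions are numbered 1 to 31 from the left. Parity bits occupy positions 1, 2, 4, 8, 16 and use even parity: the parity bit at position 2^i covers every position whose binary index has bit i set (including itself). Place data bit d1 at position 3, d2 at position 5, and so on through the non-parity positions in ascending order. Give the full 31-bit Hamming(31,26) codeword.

1000011011101100000000101101110

Place data bits at non-power-of-two positions: b3=0, b5=0, b6=1, b7=1, b9=1, b10=1, b11=1, b12=0, b13=1, b14=1, b15=0, b17=0, b18=0, b19=0, b20=0, b21=0, b22=0, b23=1, b24=0, b25=1, b26=1, b27=0, b28=1, b29=1, b30=1, b31=0.
p1 = XOR of data positions {3,5,7,9,11,13,15,17,19,21,23,25,27,29,31} = 0⊕0⊕1⊕1⊕1⊕1⊕0⊕0⊕0⊕0⊕1⊕1⊕0⊕1⊕0 = 1
p2 = XOR of data positions {3,6,7,10,11,14,15,18,19,22,23,26,27,30,31} = 0⊕1⊕1⊕1⊕1⊕1⊕0⊕0⊕0⊕0⊕1⊕1⊕0⊕1⊕0 = 0
p4 = XOR of data positions {5,6,7,12,13,14,15,20,21,22,23,28,29,30,31} = 0⊕1⊕1⊕0⊕1⊕1⊕0⊕0⊕0⊕0⊕1⊕1⊕1⊕1⊕0 = 0
p8 = XOR of data positions {9,10,11,12,13,14,15,24,25,26,27,28,29,30,31} = 1⊕1⊕1⊕0⊕1⊕1⊕0⊕0⊕1⊕1⊕0⊕1⊕1⊕1⊕0 = 0
p16 = XOR of data positions {17,18,19,20,21,22,23,24,25,26,27,28,29,30,31} = 0⊕0⊕0⊕0⊕0⊕0⊕1⊕0⊕1⊕1⊕0⊕1⊕1⊕1⊕0 = 0
Codeword b1..b31 = 1000011011101100000000101101110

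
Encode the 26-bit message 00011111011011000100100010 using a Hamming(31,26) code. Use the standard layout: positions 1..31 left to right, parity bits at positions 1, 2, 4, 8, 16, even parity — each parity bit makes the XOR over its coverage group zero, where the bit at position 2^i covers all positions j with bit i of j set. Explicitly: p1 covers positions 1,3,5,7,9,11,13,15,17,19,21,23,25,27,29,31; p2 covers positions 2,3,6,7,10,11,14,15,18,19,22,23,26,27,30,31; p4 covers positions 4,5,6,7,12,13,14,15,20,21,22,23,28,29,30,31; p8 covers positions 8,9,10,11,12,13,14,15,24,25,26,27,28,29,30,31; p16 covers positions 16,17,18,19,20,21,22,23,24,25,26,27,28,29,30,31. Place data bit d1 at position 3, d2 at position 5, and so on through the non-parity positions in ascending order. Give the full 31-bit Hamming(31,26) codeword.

Place data bits at non-power-of-two positions: b3=0, b5=0, b6=0, b7=1, b9=1, b10=1, b11=1, b12=1, b13=0, b14=1, b15=1, b17=0, b18=1, b19=1, b20=0, b21=0, b22=0, b23=1, b24=0, b25=0, b26=1, b27=0, b28=0, b29=0, b30=1, b31=0.
p1 = XOR of data positions {3,5,7,9,11,13,15,17,19,21,23,25,27,29,31} = 0⊕0⊕1⊕1⊕1⊕0⊕1⊕0⊕1⊕0⊕1⊕0⊕0⊕0⊕0 = 0
p2 = XOR of data positions {3,6,7,10,11,14,15,18,19,22,23,26,27,30,31} = 0⊕0⊕1⊕1⊕1⊕1⊕1⊕1⊕1⊕0⊕1⊕1⊕0⊕1⊕0 = 0
p4 = XOR of data positions {5,6,7,12,13,14,15,20,21,22,23,28,29,30,31} = 0⊕0⊕1⊕1⊕0⊕1⊕1⊕0⊕0⊕0⊕1⊕0⊕0⊕1⊕0 = 0
p8 = XOR of data positions {9,10,11,12,13,14,15,24,25,26,27,28,29,30,31} = 1⊕1⊕1⊕1⊕0⊕1⊕1⊕0⊕0⊕1⊕0⊕0⊕0⊕1⊕0 = 0
p16 = XOR of data positions {17,18,19,20,21,22,23,24,25,26,27,28,29,30,31} = 0⊕1⊕1⊕0⊕0⊕0⊕1⊕0⊕0⊕1⊕0⊕0⊕0⊕1⊕0 = 1
Codeword b1..b31 = 0000001011110111011000100100010

0000001011110111011000100100010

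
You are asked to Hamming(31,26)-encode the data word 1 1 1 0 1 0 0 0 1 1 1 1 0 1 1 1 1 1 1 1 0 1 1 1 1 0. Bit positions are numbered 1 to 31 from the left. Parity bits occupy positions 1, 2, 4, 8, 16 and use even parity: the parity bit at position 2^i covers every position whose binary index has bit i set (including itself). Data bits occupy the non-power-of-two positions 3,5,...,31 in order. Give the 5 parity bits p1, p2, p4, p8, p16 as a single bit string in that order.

Place data bits at non-power-of-two positions: b3=1, b5=1, b6=1, b7=0, b9=1, b10=0, b11=0, b12=0, b13=1, b14=1, b15=1, b17=1, b18=0, b19=1, b20=1, b21=1, b22=1, b23=1, b24=1, b25=1, b26=0, b27=1, b28=1, b29=1, b30=1, b31=0.
p1 = XOR of data positions {3,5,7,9,11,13,15,17,19,21,23,25,27,29,31} = 1⊕1⊕0⊕1⊕0⊕1⊕1⊕1⊕1⊕1⊕1⊕1⊕1⊕1⊕0 = 0
p2 = XOR of data positions {3,6,7,10,11,14,15,18,19,22,23,26,27,30,31} = 1⊕1⊕0⊕0⊕0⊕1⊕1⊕0⊕1⊕1⊕1⊕0⊕1⊕1⊕0 = 1
p4 = XOR of data positions {5,6,7,12,13,14,15,20,21,22,23,28,29,30,31} = 1⊕1⊕0⊕0⊕1⊕1⊕1⊕1⊕1⊕1⊕1⊕1⊕1⊕1⊕0 = 0
p8 = XOR of data positions {9,10,11,12,13,14,15,24,25,26,27,28,29,30,31} = 1⊕0⊕0⊕0⊕1⊕1⊕1⊕1⊕1⊕0⊕1⊕1⊕1⊕1⊕0 = 0
p16 = XOR of data positions {17,18,19,20,21,22,23,24,25,26,27,28,29,30,31} = 1⊕0⊕1⊕1⊕1⊕1⊕1⊕1⊕1⊕0⊕1⊕1⊕1⊕1⊕0 = 0
Parity bits p1,p2,p4,p8,p16 = 01000

01000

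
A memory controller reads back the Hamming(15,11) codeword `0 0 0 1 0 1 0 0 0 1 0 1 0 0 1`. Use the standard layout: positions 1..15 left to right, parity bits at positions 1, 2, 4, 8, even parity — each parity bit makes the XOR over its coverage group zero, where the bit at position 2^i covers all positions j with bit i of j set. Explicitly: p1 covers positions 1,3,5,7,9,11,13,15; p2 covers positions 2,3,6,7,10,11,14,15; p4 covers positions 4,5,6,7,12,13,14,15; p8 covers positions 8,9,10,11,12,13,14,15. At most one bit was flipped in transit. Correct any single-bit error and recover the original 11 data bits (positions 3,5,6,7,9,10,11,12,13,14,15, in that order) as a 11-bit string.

00100111001

s1: b1⊕b3⊕b5⊕b7⊕b9⊕b11⊕b13⊕b15 = 0⊕0⊕0⊕0⊕0⊕0⊕0⊕1 = 1
s2: b2⊕b3⊕b6⊕b7⊕b10⊕b11⊕b14⊕b15 = 0⊕0⊕1⊕0⊕1⊕0⊕0⊕1 = 1
s4: b4⊕b5⊕b6⊕b7⊕b12⊕b13⊕b14⊕b15 = 1⊕0⊕1⊕0⊕1⊕0⊕0⊕1 = 0
s8: b8⊕b9⊕b10⊕b11⊕b12⊕b13⊕b14⊕b15 = 0⊕0⊕1⊕0⊕1⊕0⊕0⊕1 = 1
Syndrome (s8...s1) = 1011 → position 11.
Flip bit 11: corrected codeword = 000101000111001
Data bits at positions 3,5,6,7,9,10,11,12,13,14,15: 00100111001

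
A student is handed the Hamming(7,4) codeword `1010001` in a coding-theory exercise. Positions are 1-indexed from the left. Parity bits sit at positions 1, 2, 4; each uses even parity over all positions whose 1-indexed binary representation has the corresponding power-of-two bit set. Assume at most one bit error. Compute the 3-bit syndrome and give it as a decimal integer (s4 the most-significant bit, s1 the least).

5

s1: b1⊕b3⊕b5⊕b7 = 1⊕1⊕0⊕1 = 1
s2: b2⊕b3⊕b6⊕b7 = 0⊕1⊕0⊕1 = 0
s4: b4⊕b5⊕b6⊕b7 = 0⊕0⊕0⊕1 = 1
Syndrome (s4...s1) = 101 → position 5.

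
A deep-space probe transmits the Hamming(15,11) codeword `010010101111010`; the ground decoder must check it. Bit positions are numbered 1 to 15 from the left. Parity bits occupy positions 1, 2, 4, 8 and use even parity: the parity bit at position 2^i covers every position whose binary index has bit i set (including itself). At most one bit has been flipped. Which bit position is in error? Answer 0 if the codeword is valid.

10

s1: b1⊕b3⊕b5⊕b7⊕b9⊕b11⊕b13⊕b15 = 0⊕0⊕1⊕1⊕1⊕1⊕0⊕0 = 0
s2: b2⊕b3⊕b6⊕b7⊕b10⊕b11⊕b14⊕b15 = 1⊕0⊕0⊕1⊕1⊕1⊕1⊕0 = 1
s4: b4⊕b5⊕b6⊕b7⊕b12⊕b13⊕b14⊕b15 = 0⊕1⊕0⊕1⊕1⊕0⊕1⊕0 = 0
s8: b8⊕b9⊕b10⊕b11⊕b12⊕b13⊕b14⊕b15 = 0⊕1⊕1⊕1⊕1⊕0⊕1⊕0 = 1
Syndrome (s8...s1) = 1010 → position 10.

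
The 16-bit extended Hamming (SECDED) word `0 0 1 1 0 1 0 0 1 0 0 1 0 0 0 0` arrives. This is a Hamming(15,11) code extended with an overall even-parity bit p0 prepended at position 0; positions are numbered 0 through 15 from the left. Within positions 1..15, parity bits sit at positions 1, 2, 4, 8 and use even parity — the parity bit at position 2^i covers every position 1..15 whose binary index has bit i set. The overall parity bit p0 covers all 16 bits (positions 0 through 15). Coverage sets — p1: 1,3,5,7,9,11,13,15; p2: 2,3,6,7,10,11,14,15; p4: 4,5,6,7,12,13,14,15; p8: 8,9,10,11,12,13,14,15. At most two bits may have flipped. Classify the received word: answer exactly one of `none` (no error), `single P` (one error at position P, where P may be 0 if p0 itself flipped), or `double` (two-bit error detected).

single 7

s1: b1⊕b3⊕b5⊕b7⊕b9⊕b11⊕b13⊕b15 = 0⊕1⊕1⊕0⊕0⊕1⊕0⊕0 = 1
s2: b2⊕b3⊕b6⊕b7⊕b10⊕b11⊕b14⊕b15 = 1⊕1⊕0⊕0⊕0⊕1⊕0⊕0 = 1
s4: b4⊕b5⊕b6⊕b7⊕b12⊕b13⊕b14⊕b15 = 0⊕1⊕0⊕0⊕0⊕0⊕0⊕0 = 1
s8: b8⊕b9⊕b10⊕b11⊕b12⊕b13⊕b14⊕b15 = 1⊕0⊕0⊕1⊕0⊕0⊕0⊕0 = 0
Syndrome (s8...s1) = 0111 → position 7.
Overall parity (XOR of all 16 bits, including p0): 0⊕0⊕1⊕1⊕0⊕1⊕0⊕0⊕1⊕0⊕0⊕1⊕0⊕0⊕0⊕0 = 1
Overall=1, syndrome position=7 → single-bit error at position 7.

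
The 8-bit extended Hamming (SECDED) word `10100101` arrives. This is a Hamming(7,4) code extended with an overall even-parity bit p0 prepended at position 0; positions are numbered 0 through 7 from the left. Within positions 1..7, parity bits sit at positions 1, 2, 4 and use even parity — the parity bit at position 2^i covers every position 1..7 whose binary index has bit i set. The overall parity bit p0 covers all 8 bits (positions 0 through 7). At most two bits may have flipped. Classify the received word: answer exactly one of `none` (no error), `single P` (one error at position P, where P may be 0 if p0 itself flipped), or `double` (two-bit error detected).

none

s1: b1⊕b3⊕b5⊕b7 = 0⊕0⊕1⊕1 = 0
s2: b2⊕b3⊕b6⊕b7 = 1⊕0⊕0⊕1 = 0
s4: b4⊕b5⊕b6⊕b7 = 0⊕1⊕0⊕1 = 0
Syndrome (s4...s1) = 000 → position 0 (no error).
Overall parity (XOR of all 8 bits, including p0): 1⊕0⊕1⊕0⊕0⊕1⊕0⊕1 = 0
Overall=0, syndrome position=0 → no error.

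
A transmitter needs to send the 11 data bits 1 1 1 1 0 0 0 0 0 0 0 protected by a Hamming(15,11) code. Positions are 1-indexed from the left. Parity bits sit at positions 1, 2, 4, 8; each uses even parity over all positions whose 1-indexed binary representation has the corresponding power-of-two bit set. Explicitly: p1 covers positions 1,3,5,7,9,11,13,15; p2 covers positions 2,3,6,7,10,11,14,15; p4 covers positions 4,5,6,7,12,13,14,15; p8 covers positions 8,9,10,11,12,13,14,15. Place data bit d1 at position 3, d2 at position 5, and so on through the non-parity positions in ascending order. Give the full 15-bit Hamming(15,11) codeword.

Place data bits at non-power-of-two positions: b3=1, b5=1, b6=1, b7=1, b9=0, b10=0, b11=0, b12=0, b13=0, b14=0, b15=0.
p1 = XOR of data positions {3,5,7,9,11,13,15} = 1⊕1⊕1⊕0⊕0⊕0⊕0 = 1
p2 = XOR of data positions {3,6,7,10,11,14,15} = 1⊕1⊕1⊕0⊕0⊕0⊕0 = 1
p4 = XOR of data positions {5,6,7,12,13,14,15} = 1⊕1⊕1⊕0⊕0⊕0⊕0 = 1
p8 = XOR of data positions {9,10,11,12,13,14,15} = 0⊕0⊕0⊕0⊕0⊕0⊕0 = 0
Codeword b1..b15 = 111111100000000

111111100000000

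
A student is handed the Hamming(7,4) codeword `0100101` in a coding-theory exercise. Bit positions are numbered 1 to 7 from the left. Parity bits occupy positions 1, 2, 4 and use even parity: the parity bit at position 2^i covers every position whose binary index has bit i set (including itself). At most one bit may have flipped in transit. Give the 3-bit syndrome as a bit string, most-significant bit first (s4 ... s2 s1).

000

s1: b1⊕b3⊕b5⊕b7 = 0⊕0⊕1⊕1 = 0
s2: b2⊕b3⊕b6⊕b7 = 1⊕0⊕0⊕1 = 0
s4: b4⊕b5⊕b6⊕b7 = 0⊕1⊕0⊕1 = 0
Syndrome (s4...s1) = 000 → position 0 (no error).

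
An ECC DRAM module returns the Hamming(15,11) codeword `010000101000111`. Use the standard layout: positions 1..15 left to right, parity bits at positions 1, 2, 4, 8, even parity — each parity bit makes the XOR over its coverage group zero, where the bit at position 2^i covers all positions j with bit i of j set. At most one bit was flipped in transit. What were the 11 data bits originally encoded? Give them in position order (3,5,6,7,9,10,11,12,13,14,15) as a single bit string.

s1: b1⊕b3⊕b5⊕b7⊕b9⊕b11⊕b13⊕b15 = 0⊕0⊕0⊕1⊕1⊕0⊕1⊕1 = 0
s2: b2⊕b3⊕b6⊕b7⊕b10⊕b11⊕b14⊕b15 = 1⊕0⊕0⊕1⊕0⊕0⊕1⊕1 = 0
s4: b4⊕b5⊕b6⊕b7⊕b12⊕b13⊕b14⊕b15 = 0⊕0⊕0⊕1⊕0⊕1⊕1⊕1 = 0
s8: b8⊕b9⊕b10⊕b11⊕b12⊕b13⊕b14⊕b15 = 0⊕1⊕0⊕0⊕0⊕1⊕1⊕1 = 0
Syndrome (s8...s1) = 0000 → position 0 (no error).
No correction needed.
Data bits at positions 3,5,6,7,9,10,11,12,13,14,15: 00011000111

00011000111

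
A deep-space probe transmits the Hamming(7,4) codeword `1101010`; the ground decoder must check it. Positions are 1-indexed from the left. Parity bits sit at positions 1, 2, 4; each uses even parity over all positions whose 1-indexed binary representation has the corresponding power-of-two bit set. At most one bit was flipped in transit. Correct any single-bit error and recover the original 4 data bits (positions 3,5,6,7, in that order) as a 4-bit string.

s1: b1⊕b3⊕b5⊕b7 = 1⊕0⊕0⊕0 = 1
s2: b2⊕b3⊕b6⊕b7 = 1⊕0⊕1⊕0 = 0
s4: b4⊕b5⊕b6⊕b7 = 1⊕0⊕1⊕0 = 0
Syndrome (s4...s1) = 001 → position 1.
Flip bit 1: corrected codeword = 0101010
Data bits at positions 3,5,6,7: 0010

0010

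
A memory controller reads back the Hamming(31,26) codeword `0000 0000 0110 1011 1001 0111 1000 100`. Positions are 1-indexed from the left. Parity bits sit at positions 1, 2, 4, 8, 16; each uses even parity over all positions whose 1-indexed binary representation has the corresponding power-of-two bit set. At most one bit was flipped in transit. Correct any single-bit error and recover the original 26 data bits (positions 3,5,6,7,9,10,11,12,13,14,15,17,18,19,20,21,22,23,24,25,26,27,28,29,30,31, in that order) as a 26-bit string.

00000100101100101111000100

s1: b1⊕b3⊕b5⊕b7⊕b9⊕b11⊕b13⊕b15⊕b17⊕b19⊕b21⊕b23⊕b25⊕b27⊕b29⊕b31 = 0⊕0⊕0⊕0⊕0⊕1⊕1⊕1⊕1⊕0⊕0⊕1⊕1⊕0⊕1⊕0 = 1
s2: b2⊕b3⊕b6⊕b7⊕b10⊕b11⊕b14⊕b15⊕b18⊕b19⊕b22⊕b23⊕b26⊕b27⊕b30⊕b31 = 0⊕0⊕0⊕0⊕1⊕1⊕0⊕1⊕0⊕0⊕1⊕1⊕0⊕0⊕0⊕0 = 1
s4: b4⊕b5⊕b6⊕b7⊕b12⊕b13⊕b14⊕b15⊕b20⊕b21⊕b22⊕b23⊕b28⊕b29⊕b30⊕b31 = 0⊕0⊕0⊕0⊕0⊕1⊕0⊕1⊕1⊕0⊕1⊕1⊕0⊕1⊕0⊕0 = 0
s8: b8⊕b9⊕b10⊕b11⊕b12⊕b13⊕b14⊕b15⊕b24⊕b25⊕b26⊕b27⊕b28⊕b29⊕b30⊕b31 = 0⊕0⊕1⊕1⊕0⊕1⊕0⊕1⊕1⊕1⊕0⊕0⊕0⊕1⊕0⊕0 = 1
s16: b16⊕b17⊕b18⊕b19⊕b20⊕b21⊕b22⊕b23⊕b24⊕b25⊕b26⊕b27⊕b28⊕b29⊕b30⊕b31 = 1⊕1⊕0⊕0⊕1⊕0⊕1⊕1⊕1⊕1⊕0⊕0⊕0⊕1⊕0⊕0 = 0
Syndrome (s16...s1) = 01011 → position 11.
Flip bit 11: corrected codeword = 0000000001001011100101111000100
Data bits at positions 3,5,6,7,9,10,11,12,13,14,15,17,18,19,20,21,22,23,24,25,26,27,28,29,30,31: 00000100101100101111000100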